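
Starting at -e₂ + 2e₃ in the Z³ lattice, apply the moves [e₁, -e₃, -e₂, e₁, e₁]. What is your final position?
(3, -2, 1)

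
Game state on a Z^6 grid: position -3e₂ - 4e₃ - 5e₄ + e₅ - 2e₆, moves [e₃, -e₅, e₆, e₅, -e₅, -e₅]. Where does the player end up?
(0, -3, -3, -5, -1, -1)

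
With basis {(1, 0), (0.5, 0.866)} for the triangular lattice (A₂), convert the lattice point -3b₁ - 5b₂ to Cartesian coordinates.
(-5.5, -4.33)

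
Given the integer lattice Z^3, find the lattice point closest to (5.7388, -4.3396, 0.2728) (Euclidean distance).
(6, -4, 0)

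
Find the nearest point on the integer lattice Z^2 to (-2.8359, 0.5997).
(-3, 1)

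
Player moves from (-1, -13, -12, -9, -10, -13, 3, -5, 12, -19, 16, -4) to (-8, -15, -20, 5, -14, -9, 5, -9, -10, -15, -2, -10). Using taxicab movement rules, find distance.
95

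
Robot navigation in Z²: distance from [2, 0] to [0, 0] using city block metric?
2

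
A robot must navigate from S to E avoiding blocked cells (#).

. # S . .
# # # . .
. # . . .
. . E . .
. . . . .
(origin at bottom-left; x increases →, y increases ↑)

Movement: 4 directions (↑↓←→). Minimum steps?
5
(one shortest path: (2, 4) → (3, 4) → (3, 3) → (3, 2) → (2, 2) → (2, 1))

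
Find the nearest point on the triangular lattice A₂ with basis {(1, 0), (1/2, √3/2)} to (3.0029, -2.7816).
(3.5, -2.598)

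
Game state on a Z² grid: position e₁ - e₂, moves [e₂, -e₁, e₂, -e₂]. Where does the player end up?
(0, 0)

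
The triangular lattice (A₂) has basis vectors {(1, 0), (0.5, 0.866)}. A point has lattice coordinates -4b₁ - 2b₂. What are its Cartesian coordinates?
(-5, -1.732)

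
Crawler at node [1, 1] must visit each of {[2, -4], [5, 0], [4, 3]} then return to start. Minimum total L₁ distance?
22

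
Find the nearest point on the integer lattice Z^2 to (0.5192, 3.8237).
(1, 4)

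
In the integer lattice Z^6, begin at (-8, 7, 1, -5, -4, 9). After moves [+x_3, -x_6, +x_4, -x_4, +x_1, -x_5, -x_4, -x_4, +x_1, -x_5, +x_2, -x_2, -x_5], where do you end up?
(-6, 7, 2, -7, -7, 8)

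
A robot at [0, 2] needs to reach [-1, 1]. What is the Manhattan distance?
2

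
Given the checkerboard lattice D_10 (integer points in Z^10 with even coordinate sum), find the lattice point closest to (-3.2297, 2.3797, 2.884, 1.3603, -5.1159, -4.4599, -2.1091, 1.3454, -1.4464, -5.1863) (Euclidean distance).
(-3, 2, 3, 1, -5, -5, -2, 1, -1, -5)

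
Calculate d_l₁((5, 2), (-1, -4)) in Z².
12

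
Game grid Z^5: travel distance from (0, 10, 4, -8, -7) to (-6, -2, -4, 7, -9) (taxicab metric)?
43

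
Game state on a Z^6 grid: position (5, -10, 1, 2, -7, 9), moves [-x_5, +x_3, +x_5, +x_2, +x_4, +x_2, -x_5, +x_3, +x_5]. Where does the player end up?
(5, -8, 3, 3, -7, 9)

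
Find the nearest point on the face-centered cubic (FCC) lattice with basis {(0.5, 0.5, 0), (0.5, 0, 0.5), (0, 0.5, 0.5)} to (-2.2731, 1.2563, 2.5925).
(-2.5, 1, 2.5)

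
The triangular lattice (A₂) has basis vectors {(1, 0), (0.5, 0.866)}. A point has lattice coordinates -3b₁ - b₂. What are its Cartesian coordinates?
(-3.5, -0.866)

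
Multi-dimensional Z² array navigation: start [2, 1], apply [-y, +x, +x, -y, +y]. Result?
(4, 0)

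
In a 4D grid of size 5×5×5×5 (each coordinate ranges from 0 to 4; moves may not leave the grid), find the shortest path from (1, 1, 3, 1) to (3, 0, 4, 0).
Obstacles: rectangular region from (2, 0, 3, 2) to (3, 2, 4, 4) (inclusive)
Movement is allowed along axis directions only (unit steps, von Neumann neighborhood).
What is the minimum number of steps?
5
(one shortest path: (1, 1, 3, 1) → (2, 1, 3, 1) → (3, 1, 3, 1) → (3, 0, 3, 1) → (3, 0, 4, 1) → (3, 0, 4, 0))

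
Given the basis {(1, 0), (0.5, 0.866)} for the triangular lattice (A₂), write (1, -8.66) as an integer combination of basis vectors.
6b₁ - 10b₂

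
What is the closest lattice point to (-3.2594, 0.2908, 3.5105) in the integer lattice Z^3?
(-3, 0, 4)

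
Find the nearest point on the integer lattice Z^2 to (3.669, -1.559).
(4, -2)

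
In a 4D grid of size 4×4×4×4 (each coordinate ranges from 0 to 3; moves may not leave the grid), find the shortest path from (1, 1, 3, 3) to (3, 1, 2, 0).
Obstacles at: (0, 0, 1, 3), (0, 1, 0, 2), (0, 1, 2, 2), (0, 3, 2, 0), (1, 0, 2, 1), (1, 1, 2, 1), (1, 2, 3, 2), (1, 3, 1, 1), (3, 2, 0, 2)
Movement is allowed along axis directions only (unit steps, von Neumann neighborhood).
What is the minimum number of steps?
6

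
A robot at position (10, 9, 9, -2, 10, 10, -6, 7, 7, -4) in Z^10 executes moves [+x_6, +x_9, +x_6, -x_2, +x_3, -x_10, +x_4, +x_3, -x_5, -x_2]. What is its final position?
(10, 7, 11, -1, 9, 12, -6, 7, 8, -5)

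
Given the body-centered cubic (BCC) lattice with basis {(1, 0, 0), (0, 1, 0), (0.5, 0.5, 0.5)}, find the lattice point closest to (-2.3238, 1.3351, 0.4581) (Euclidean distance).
(-2.5, 1.5, 0.5)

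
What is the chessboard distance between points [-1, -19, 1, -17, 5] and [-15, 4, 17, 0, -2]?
23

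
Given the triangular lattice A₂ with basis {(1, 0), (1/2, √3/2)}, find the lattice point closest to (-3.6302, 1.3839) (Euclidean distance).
(-4, 1.732)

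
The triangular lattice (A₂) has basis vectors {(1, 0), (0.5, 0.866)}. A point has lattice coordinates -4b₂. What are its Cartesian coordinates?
(-2, -3.464)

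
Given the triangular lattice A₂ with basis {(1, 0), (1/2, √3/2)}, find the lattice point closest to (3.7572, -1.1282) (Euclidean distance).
(3.5, -0.866)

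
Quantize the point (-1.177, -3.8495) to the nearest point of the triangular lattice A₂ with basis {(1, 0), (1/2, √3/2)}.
(-1, -3.464)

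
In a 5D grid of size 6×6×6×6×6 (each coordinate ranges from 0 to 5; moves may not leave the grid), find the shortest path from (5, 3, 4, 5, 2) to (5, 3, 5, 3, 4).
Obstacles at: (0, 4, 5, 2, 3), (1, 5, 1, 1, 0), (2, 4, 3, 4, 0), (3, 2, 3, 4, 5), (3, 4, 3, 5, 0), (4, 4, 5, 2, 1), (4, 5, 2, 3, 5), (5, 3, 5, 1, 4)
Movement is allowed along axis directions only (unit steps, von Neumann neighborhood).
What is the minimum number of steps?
5
(one shortest path: (5, 3, 4, 5, 2) → (5, 3, 5, 5, 2) → (5, 3, 5, 4, 2) → (5, 3, 5, 3, 2) → (5, 3, 5, 3, 3) → (5, 3, 5, 3, 4))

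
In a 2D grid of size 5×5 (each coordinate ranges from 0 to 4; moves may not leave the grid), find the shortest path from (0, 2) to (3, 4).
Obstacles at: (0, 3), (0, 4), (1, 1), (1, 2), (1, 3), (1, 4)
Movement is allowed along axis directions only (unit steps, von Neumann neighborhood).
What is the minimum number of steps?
9
(one shortest path: (0, 2) → (0, 1) → (0, 0) → (1, 0) → (2, 0) → (3, 0) → (3, 1) → (3, 2) → (3, 3) → (3, 4))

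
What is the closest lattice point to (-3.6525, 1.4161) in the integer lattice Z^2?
(-4, 1)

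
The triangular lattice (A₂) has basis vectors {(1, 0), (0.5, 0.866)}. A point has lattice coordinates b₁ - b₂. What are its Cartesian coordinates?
(0.5, -0.866)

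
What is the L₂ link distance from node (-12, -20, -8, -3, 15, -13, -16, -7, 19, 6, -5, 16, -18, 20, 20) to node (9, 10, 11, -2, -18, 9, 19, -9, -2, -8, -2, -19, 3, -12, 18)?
88.572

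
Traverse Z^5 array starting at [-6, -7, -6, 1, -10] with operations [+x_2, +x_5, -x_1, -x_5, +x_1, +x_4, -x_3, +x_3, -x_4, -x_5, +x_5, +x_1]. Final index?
(-5, -6, -6, 1, -10)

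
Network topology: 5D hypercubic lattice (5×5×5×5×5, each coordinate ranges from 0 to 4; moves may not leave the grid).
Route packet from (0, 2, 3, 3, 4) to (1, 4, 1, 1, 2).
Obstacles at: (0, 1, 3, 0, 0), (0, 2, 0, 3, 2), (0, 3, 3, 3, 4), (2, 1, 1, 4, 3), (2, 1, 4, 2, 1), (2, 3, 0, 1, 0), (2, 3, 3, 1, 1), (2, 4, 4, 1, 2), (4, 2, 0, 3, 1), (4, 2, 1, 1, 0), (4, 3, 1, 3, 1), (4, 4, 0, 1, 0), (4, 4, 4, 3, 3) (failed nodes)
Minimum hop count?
9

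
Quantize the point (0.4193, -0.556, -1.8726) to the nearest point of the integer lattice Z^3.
(0, -1, -2)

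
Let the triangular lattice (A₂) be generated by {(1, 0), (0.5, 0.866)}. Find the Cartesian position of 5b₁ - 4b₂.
(3, -3.464)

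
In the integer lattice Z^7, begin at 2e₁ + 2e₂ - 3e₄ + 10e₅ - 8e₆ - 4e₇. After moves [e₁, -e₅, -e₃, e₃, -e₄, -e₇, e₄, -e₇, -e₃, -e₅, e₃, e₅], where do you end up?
(3, 2, 0, -3, 9, -8, -6)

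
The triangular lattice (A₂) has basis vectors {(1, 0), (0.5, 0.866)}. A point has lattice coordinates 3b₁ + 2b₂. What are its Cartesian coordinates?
(4, 1.732)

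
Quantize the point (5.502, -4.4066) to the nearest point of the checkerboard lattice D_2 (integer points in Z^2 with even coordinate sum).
(6, -4)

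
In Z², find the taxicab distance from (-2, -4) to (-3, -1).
4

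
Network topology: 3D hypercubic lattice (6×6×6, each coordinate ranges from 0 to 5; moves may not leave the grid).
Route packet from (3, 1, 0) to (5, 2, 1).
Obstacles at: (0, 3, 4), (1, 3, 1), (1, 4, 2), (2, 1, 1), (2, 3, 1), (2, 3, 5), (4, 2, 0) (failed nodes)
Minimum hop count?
4
(one shortest path: (3, 1, 0) → (4, 1, 0) → (5, 1, 0) → (5, 2, 0) → (5, 2, 1))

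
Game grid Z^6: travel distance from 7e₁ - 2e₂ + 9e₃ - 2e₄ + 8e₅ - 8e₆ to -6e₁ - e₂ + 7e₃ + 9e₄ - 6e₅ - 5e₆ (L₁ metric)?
44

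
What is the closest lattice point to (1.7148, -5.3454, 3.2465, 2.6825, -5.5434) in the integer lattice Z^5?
(2, -5, 3, 3, -6)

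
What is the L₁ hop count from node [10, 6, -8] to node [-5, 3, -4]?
22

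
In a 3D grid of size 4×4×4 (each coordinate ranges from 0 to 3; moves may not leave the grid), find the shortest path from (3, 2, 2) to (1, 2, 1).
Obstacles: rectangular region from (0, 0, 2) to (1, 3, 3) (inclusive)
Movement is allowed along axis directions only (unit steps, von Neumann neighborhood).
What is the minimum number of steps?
3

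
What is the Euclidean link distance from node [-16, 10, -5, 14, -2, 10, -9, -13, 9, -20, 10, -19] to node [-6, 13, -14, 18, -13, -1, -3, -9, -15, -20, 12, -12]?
33.6006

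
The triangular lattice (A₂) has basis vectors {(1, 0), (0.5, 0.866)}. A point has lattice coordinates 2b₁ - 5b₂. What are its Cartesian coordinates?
(-0.5, -4.33)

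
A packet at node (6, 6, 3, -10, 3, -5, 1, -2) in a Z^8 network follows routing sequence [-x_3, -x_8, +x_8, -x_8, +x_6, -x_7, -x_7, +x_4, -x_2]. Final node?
(6, 5, 2, -9, 3, -4, -1, -3)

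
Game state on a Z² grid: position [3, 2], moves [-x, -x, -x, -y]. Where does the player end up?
(0, 1)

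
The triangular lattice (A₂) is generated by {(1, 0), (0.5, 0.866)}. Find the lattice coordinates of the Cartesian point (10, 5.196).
7b₁ + 6b₂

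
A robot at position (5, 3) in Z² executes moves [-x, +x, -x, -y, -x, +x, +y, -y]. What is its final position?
(4, 2)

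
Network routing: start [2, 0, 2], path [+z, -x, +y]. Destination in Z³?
(1, 1, 3)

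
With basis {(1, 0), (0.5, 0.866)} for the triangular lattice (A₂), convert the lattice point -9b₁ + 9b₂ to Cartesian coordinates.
(-4.5, 7.794)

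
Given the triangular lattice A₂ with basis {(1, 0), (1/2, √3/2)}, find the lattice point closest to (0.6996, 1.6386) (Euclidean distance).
(1, 1.732)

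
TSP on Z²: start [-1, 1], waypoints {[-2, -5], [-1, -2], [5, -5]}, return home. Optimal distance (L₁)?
26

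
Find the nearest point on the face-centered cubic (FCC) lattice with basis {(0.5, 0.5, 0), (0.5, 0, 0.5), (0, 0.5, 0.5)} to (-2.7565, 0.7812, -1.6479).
(-2.5, 1, -1.5)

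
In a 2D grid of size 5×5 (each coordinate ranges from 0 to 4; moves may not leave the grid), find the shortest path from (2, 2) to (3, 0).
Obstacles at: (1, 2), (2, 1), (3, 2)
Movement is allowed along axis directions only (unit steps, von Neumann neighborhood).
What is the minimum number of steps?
7
(one shortest path: (2, 2) → (2, 3) → (3, 3) → (4, 3) → (4, 2) → (4, 1) → (3, 1) → (3, 0))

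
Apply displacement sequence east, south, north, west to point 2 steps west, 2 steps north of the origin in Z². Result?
(-2, 2)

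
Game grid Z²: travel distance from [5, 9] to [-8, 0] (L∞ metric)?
13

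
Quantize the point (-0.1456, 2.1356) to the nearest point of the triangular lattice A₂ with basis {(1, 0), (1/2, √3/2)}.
(0, 1.732)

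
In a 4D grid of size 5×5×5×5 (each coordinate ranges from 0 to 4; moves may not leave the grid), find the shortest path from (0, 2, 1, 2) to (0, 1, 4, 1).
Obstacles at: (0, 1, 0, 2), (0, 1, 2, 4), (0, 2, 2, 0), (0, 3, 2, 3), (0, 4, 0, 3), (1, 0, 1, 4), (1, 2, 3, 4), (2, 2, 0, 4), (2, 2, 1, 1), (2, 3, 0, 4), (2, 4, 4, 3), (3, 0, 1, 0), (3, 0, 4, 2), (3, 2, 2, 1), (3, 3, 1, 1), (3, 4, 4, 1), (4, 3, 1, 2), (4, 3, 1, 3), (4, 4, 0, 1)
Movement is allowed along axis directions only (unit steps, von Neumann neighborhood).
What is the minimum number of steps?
5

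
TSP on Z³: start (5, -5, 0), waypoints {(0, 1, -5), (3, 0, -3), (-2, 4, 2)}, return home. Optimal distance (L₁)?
46
(one optimal route: (5, -5, 0) → (3, 0, -3) → (0, 1, -5) → (-2, 4, 2) → (5, -5, 0))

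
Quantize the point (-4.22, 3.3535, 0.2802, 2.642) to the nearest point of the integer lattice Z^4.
(-4, 3, 0, 3)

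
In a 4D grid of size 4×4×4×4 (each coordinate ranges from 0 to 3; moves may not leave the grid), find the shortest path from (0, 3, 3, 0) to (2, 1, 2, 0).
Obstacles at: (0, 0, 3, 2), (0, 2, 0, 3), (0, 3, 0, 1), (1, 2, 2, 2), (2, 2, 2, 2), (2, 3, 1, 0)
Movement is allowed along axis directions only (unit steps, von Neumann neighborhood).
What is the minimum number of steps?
5
(one shortest path: (0, 3, 3, 0) → (1, 3, 3, 0) → (2, 3, 3, 0) → (2, 2, 3, 0) → (2, 1, 3, 0) → (2, 1, 2, 0))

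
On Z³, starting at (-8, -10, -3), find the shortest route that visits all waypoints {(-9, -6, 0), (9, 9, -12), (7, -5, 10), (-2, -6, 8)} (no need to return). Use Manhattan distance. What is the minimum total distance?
73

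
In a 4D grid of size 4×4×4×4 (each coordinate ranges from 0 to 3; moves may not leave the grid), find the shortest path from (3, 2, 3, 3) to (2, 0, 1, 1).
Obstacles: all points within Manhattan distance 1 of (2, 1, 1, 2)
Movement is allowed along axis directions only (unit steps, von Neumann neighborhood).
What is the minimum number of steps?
7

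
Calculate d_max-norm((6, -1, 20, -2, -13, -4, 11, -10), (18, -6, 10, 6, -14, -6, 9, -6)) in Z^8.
12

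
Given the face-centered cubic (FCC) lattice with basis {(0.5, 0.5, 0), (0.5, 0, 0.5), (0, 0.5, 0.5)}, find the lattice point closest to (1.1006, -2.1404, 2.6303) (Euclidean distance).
(1, -2.5, 2.5)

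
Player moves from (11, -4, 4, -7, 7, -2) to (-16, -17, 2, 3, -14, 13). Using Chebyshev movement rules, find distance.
27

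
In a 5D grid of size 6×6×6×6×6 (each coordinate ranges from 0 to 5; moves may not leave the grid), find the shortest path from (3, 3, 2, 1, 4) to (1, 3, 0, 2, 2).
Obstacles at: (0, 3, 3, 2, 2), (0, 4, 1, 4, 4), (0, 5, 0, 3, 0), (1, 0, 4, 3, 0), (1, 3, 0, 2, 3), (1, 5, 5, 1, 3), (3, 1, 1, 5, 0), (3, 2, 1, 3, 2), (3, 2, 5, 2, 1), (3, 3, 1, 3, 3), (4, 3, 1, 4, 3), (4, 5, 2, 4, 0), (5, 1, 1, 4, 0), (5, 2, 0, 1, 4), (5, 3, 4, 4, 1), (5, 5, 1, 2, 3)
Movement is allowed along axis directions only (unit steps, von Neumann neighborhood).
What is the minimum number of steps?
7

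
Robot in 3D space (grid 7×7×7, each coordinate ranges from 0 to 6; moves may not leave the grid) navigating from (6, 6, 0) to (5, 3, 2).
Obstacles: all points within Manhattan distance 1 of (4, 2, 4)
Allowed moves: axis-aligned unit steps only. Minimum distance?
6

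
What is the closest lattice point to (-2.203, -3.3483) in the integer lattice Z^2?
(-2, -3)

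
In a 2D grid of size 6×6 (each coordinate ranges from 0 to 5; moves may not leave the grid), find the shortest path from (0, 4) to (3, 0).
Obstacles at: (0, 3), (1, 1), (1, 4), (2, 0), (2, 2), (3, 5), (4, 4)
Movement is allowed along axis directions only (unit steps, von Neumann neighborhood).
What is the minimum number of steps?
9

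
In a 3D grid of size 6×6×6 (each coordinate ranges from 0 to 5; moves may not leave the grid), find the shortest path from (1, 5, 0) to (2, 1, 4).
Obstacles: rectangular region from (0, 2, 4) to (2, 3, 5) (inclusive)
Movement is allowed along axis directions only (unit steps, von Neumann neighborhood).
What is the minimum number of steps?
9
(one shortest path: (1, 5, 0) → (2, 5, 0) → (2, 4, 0) → (2, 3, 0) → (2, 2, 0) → (2, 1, 0) → (2, 1, 1) → (2, 1, 2) → (2, 1, 3) → (2, 1, 4))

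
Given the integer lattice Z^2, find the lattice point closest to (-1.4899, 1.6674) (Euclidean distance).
(-1, 2)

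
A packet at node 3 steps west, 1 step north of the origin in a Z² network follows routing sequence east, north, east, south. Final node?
(-1, 1)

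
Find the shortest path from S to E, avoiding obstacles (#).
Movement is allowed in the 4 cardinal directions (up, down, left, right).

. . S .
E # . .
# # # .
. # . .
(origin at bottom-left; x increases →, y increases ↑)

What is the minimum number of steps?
3
(one shortest path: (2, 3) → (1, 3) → (0, 3) → (0, 2))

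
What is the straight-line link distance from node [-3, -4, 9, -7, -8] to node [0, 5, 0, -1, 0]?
16.4621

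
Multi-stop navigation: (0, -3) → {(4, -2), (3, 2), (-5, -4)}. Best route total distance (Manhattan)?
22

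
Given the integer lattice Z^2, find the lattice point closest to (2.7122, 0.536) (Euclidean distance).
(3, 1)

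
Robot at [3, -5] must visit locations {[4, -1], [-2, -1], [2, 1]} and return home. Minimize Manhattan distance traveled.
24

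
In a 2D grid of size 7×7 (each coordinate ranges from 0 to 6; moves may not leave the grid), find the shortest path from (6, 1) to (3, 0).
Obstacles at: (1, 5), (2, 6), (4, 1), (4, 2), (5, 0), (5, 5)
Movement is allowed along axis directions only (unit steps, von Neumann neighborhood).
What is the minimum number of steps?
8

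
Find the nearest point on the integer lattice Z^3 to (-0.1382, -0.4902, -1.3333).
(0, 0, -1)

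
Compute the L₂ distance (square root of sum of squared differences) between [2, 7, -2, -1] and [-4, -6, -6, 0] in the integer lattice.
14.8997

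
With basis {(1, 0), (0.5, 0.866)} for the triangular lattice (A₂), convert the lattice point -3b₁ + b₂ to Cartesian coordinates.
(-2.5, 0.866)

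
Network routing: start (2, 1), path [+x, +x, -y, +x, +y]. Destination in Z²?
(5, 1)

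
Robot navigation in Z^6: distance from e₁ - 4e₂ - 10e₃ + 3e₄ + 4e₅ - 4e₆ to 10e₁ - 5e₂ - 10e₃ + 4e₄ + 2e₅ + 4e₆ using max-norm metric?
9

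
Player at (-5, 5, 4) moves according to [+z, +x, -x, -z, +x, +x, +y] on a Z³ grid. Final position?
(-3, 6, 4)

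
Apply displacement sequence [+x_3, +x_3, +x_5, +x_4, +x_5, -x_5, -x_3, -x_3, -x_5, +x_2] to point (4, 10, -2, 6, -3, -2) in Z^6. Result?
(4, 11, -2, 7, -3, -2)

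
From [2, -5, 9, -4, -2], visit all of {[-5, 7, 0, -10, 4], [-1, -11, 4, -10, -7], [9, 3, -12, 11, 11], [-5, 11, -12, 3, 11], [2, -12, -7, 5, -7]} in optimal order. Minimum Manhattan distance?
170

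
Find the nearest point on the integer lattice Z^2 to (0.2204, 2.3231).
(0, 2)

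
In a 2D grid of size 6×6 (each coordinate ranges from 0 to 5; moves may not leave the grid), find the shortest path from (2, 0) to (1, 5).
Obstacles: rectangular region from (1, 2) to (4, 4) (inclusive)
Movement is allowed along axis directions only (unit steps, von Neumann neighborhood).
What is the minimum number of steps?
8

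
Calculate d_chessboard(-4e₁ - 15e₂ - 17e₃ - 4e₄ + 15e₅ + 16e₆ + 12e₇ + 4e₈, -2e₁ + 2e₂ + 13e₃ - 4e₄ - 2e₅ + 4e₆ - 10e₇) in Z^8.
30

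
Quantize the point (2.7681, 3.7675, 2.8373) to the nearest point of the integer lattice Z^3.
(3, 4, 3)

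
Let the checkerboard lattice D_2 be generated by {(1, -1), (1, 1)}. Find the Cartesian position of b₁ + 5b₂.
(6, 4)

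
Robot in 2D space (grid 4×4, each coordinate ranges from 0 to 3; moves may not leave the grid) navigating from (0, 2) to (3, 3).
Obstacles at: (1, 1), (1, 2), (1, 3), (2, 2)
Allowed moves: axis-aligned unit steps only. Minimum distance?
8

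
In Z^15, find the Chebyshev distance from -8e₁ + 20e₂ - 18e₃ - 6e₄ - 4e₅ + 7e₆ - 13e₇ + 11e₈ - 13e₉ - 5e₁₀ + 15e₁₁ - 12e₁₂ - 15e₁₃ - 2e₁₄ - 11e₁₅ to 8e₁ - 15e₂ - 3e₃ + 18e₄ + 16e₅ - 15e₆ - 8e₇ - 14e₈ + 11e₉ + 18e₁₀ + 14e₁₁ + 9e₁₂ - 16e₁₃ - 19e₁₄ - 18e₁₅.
35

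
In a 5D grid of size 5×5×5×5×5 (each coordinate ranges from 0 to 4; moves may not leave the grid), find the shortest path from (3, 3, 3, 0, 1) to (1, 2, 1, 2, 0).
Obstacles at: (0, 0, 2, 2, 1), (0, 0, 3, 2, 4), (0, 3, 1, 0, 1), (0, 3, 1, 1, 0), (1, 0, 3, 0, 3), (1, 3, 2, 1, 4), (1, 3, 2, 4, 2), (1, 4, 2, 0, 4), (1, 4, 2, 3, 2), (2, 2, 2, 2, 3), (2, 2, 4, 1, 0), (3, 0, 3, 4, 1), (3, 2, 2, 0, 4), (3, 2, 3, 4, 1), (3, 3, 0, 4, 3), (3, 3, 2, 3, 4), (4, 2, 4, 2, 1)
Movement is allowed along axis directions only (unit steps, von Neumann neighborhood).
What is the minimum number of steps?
8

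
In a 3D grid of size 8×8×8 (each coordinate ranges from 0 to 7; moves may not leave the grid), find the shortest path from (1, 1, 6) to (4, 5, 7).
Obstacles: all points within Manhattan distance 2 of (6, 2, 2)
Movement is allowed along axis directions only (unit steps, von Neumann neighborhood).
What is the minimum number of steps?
8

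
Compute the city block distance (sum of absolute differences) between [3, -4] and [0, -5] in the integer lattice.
4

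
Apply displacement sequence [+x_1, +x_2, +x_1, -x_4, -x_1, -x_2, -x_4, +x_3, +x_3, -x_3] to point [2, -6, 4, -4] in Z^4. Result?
(3, -6, 5, -6)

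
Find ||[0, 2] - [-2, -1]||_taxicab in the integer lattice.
5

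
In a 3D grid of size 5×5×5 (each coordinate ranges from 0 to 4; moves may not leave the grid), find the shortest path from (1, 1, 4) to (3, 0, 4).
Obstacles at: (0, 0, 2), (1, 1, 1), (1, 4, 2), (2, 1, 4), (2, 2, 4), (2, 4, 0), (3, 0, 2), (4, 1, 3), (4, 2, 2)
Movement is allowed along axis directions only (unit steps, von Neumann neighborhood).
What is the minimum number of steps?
3
(one shortest path: (1, 1, 4) → (1, 0, 4) → (2, 0, 4) → (3, 0, 4))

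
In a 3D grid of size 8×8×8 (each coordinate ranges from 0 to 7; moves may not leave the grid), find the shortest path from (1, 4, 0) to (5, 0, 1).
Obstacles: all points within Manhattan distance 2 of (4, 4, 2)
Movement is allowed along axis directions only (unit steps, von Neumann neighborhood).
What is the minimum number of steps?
9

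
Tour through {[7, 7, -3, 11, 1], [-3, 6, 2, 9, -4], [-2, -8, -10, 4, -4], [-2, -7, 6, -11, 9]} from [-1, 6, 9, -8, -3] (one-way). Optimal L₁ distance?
132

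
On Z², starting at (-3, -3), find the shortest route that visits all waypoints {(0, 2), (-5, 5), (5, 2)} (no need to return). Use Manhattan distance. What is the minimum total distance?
23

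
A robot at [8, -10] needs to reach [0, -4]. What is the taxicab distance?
14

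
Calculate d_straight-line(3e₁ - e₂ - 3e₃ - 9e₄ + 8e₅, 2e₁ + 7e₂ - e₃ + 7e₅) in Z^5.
12.2882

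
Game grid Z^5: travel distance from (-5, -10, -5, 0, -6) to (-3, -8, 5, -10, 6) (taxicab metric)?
36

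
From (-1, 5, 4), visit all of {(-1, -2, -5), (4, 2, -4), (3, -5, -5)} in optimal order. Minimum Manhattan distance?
32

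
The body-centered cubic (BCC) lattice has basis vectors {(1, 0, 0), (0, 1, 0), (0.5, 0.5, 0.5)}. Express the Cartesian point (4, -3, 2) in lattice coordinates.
2b₁ - 5b₂ + 4b₃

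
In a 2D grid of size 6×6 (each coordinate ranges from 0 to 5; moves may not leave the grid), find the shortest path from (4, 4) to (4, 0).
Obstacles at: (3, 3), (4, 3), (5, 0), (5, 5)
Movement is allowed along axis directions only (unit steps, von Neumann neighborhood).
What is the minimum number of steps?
6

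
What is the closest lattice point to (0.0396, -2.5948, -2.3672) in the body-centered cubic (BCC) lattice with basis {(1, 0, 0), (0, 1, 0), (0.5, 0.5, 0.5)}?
(0.5, -2.5, -2.5)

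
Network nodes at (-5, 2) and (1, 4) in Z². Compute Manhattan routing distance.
8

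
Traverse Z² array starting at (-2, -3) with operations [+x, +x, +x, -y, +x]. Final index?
(2, -4)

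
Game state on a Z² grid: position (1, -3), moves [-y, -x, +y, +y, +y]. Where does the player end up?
(0, -1)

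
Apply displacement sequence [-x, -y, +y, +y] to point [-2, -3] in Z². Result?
(-3, -2)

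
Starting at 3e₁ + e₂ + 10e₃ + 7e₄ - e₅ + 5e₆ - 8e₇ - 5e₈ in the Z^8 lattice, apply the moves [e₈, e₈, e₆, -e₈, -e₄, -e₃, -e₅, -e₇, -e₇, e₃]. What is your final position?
(3, 1, 10, 6, -2, 6, -10, -4)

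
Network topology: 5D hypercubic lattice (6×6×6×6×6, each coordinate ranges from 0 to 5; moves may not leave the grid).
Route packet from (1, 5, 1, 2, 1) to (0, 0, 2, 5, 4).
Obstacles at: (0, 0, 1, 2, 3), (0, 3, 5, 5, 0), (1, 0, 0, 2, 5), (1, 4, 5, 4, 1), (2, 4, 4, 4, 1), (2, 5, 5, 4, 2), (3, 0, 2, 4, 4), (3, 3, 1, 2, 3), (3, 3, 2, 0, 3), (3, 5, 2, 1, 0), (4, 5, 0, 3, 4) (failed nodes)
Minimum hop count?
13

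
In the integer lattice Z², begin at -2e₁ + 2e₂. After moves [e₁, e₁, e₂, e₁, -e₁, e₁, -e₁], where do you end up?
(0, 3)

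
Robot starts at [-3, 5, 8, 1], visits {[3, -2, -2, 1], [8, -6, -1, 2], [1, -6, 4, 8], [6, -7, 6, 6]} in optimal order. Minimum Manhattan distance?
58
(one optimal route: (-3, 5, 8, 1) → (3, -2, -2, 1) → (8, -6, -1, 2) → (6, -7, 6, 6) → (1, -6, 4, 8))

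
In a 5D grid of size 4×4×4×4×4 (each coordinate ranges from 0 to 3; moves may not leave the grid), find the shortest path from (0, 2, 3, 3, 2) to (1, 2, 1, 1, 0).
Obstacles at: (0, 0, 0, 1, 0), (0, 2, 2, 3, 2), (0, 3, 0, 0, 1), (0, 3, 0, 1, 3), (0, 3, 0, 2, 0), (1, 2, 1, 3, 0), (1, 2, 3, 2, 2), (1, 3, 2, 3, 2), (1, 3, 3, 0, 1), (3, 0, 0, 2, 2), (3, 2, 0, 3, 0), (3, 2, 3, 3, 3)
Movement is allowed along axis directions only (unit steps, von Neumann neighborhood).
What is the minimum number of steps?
7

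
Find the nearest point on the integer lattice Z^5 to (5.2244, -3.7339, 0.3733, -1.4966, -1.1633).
(5, -4, 0, -1, -1)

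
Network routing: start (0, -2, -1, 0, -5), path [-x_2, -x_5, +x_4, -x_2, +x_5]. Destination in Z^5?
(0, -4, -1, 1, -5)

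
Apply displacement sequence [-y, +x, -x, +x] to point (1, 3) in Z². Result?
(2, 2)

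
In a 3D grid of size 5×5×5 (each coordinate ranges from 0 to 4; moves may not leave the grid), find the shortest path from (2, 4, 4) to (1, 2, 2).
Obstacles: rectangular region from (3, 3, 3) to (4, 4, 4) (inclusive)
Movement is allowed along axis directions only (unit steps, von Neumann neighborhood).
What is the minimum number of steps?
5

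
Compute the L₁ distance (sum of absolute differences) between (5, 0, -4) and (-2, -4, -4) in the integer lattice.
11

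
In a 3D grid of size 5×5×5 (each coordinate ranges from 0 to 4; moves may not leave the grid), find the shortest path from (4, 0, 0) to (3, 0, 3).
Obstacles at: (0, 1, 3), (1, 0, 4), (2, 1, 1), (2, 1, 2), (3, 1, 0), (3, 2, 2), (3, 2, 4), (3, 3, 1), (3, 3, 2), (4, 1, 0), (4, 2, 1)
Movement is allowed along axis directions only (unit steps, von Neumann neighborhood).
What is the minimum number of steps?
4
(one shortest path: (4, 0, 0) → (3, 0, 0) → (3, 0, 1) → (3, 0, 2) → (3, 0, 3))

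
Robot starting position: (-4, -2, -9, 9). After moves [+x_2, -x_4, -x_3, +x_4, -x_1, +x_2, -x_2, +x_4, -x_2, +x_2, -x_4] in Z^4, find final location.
(-5, -1, -10, 9)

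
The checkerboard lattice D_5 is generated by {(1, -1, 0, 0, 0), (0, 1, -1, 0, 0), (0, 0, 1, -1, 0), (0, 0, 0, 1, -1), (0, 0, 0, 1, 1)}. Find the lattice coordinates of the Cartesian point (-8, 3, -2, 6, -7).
-8b₁ - 5b₂ - 7b₃ + 3b₄ - 4b₅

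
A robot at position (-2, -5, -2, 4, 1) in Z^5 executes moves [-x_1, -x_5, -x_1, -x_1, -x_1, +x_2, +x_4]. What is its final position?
(-6, -4, -2, 5, 0)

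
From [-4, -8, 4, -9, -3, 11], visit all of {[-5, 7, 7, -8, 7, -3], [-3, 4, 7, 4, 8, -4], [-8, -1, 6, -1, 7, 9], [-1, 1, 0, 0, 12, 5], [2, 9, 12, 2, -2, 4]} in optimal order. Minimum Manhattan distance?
146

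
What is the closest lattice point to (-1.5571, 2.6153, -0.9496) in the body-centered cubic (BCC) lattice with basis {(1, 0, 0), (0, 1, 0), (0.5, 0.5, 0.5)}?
(-1.5, 2.5, -0.5)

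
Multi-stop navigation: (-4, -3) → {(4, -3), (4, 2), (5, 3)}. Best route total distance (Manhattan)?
15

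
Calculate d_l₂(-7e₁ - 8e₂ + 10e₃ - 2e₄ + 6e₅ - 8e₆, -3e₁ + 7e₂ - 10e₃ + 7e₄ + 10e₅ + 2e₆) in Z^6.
28.9482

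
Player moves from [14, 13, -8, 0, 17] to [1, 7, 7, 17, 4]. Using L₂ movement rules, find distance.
29.7993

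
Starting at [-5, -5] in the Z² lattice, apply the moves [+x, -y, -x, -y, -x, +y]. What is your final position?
(-6, -6)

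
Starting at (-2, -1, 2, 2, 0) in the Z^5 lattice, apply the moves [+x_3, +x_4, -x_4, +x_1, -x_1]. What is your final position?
(-2, -1, 3, 2, 0)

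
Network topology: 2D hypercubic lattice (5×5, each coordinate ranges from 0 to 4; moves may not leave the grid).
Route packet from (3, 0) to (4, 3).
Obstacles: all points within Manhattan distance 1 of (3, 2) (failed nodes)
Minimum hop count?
10
(one shortest path: (3, 0) → (2, 0) → (1, 0) → (1, 1) → (1, 2) → (1, 3) → (2, 3) → (2, 4) → (3, 4) → (4, 4) → (4, 3))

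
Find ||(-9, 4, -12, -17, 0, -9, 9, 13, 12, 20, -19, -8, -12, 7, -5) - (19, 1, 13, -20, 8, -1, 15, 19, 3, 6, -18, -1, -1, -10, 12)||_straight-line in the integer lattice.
51.5073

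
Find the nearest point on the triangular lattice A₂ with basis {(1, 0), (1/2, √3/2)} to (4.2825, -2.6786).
(4.5, -2.598)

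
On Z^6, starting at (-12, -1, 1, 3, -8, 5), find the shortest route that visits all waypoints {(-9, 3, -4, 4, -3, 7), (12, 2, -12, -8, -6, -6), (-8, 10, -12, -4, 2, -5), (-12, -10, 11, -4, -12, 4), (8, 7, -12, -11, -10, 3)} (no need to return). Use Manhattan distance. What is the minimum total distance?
189
(one optimal route: (-12, -1, 1, 3, -8, 5) → (-12, -10, 11, -4, -12, 4) → (-9, 3, -4, 4, -3, 7) → (-8, 10, -12, -4, 2, -5) → (12, 2, -12, -8, -6, -6) → (8, 7, -12, -11, -10, 3))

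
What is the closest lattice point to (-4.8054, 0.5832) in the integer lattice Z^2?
(-5, 1)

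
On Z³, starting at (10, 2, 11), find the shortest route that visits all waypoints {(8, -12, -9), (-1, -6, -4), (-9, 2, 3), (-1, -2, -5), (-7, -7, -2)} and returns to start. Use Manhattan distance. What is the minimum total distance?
116
(one optimal route: (10, 2, 11) → (8, -12, -9) → (-1, -2, -5) → (-1, -6, -4) → (-7, -7, -2) → (-9, 2, 3) → (10, 2, 11))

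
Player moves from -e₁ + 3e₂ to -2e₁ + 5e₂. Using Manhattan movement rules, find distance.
3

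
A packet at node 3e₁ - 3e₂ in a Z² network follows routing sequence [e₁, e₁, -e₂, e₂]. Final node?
(5, -3)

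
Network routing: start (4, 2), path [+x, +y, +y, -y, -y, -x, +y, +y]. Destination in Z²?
(4, 4)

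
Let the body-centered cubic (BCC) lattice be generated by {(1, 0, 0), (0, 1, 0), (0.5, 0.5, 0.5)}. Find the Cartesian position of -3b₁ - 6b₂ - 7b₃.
(-6.5, -9.5, -3.5)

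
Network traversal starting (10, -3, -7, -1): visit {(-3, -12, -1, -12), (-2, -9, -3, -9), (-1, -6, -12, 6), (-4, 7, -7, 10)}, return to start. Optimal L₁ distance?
136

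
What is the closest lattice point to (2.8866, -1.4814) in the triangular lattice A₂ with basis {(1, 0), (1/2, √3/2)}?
(3, -1.732)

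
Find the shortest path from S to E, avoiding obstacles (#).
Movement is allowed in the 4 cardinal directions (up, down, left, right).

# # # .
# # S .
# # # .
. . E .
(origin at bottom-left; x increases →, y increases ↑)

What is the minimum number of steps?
4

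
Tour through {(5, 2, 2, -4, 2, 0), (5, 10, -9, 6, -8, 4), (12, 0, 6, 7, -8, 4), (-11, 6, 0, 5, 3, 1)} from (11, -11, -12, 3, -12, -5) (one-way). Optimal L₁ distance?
150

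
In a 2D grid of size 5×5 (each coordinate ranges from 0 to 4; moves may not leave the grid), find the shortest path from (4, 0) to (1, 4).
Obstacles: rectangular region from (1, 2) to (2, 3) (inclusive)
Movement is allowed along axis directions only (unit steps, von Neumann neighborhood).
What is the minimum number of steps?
7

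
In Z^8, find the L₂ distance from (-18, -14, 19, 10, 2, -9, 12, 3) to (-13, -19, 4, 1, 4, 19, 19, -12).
37.6563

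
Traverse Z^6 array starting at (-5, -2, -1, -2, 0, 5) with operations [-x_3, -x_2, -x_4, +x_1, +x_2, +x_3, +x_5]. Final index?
(-4, -2, -1, -3, 1, 5)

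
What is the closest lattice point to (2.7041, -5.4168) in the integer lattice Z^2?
(3, -5)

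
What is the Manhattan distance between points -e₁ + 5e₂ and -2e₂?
8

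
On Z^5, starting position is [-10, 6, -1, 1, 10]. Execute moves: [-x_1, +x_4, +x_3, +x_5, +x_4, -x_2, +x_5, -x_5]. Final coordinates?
(-11, 5, 0, 3, 11)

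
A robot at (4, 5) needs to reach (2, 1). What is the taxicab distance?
6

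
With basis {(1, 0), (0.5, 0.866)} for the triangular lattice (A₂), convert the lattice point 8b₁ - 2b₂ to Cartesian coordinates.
(7, -1.732)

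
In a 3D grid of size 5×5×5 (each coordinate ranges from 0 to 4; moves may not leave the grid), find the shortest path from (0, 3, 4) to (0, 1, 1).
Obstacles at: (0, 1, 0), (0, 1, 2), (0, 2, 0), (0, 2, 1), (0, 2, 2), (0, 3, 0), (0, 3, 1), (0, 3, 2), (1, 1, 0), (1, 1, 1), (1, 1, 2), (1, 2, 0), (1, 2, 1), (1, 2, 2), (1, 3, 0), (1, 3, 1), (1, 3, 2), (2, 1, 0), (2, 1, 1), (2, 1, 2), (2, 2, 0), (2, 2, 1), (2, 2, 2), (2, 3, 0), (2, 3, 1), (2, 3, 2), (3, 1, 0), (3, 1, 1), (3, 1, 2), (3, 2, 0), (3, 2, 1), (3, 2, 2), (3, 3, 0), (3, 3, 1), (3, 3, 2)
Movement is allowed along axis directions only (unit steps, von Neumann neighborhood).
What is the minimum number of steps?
7
(one shortest path: (0, 3, 4) → (0, 2, 4) → (0, 1, 4) → (0, 0, 4) → (0, 0, 3) → (0, 0, 2) → (0, 0, 1) → (0, 1, 1))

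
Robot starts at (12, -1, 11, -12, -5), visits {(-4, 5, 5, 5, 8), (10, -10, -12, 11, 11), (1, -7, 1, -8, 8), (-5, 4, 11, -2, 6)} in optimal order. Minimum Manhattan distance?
141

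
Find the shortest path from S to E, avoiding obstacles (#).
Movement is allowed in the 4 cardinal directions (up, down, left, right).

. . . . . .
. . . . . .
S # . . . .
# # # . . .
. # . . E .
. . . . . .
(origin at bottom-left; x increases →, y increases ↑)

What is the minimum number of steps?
8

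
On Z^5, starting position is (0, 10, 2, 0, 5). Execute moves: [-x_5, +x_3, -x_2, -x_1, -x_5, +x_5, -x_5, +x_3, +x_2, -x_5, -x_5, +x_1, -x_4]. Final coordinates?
(0, 10, 4, -1, 1)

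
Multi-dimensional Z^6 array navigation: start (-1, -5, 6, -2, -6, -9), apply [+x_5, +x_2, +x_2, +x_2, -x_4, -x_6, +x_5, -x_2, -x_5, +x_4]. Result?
(-1, -3, 6, -2, -5, -10)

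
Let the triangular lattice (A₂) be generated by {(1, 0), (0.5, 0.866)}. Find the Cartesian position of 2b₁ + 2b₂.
(3, 1.732)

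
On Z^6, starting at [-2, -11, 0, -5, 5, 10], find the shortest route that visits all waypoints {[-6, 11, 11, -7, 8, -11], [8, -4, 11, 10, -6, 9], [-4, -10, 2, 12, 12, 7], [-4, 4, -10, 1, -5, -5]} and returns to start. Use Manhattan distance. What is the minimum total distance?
266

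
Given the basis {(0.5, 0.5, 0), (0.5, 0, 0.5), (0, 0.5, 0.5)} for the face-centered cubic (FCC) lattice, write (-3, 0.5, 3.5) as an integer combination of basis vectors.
-6b₁ + 7b₃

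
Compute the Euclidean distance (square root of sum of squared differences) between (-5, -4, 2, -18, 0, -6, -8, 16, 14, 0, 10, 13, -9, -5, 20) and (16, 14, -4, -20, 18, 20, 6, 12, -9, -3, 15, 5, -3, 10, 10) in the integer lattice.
54.8179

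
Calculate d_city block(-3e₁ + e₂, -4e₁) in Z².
2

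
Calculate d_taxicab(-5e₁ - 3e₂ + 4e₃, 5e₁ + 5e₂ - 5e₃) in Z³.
27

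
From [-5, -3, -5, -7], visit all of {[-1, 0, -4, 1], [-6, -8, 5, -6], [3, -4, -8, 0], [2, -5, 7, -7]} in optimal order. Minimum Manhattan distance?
67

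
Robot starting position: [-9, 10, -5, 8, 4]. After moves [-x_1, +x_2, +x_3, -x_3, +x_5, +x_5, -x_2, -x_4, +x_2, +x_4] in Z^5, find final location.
(-10, 11, -5, 8, 6)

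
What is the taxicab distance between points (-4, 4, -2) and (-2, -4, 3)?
15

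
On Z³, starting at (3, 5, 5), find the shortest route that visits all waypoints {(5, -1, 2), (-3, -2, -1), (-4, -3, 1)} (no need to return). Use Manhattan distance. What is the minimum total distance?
27
(one optimal route: (3, 5, 5) → (5, -1, 2) → (-3, -2, -1) → (-4, -3, 1))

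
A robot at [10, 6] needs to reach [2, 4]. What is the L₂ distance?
8.24621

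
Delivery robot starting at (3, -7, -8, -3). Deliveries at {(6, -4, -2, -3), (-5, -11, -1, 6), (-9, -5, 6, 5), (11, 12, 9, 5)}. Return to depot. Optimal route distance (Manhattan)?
138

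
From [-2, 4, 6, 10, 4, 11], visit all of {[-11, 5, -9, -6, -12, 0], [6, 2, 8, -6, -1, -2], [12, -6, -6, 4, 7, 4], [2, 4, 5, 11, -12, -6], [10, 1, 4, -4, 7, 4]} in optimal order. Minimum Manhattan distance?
192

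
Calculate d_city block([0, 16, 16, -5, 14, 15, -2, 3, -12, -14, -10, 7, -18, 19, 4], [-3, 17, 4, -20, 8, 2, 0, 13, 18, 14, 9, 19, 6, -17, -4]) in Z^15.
219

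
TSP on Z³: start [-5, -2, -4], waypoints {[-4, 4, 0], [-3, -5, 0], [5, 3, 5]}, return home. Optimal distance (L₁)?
56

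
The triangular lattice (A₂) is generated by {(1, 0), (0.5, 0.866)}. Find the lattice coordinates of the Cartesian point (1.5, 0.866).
b₁ + b₂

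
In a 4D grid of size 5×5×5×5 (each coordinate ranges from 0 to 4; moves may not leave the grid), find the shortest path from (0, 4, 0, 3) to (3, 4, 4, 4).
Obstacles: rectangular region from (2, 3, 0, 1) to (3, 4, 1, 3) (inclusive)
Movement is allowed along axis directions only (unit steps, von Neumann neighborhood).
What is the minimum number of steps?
8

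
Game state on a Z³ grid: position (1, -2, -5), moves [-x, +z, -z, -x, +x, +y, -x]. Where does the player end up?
(-1, -1, -5)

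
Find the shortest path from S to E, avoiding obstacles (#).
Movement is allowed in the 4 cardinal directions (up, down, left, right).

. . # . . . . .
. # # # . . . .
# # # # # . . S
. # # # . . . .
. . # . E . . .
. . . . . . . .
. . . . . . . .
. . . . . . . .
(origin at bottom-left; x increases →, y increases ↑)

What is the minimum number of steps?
5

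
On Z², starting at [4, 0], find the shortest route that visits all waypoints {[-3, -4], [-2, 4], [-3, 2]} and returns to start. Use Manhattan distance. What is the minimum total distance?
30
(one optimal route: (4, 0) → (-3, -4) → (-3, 2) → (-2, 4) → (4, 0))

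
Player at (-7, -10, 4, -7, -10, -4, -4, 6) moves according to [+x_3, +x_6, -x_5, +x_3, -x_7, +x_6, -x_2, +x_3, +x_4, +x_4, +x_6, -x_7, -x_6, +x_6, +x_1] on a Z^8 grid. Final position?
(-6, -11, 7, -5, -11, -1, -6, 6)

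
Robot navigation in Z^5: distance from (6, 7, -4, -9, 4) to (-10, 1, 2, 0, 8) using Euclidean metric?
20.6155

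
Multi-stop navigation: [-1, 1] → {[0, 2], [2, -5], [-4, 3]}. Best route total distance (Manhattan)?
19
(one optimal route: (-1, 1) → (-4, 3) → (0, 2) → (2, -5))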